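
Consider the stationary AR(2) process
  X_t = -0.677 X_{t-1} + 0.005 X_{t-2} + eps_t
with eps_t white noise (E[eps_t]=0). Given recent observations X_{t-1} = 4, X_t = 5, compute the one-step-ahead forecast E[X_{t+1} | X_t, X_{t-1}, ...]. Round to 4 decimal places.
E[X_{t+1} \mid \mathcal F_t] = -3.3650

For an AR(p) model X_t = c + sum_i phi_i X_{t-i} + eps_t, the
one-step-ahead conditional mean is
  E[X_{t+1} | X_t, ...] = c + sum_i phi_i X_{t+1-i}.
Substitute known values:
  E[X_{t+1} | ...] = (-0.677) * (5) + (0.005) * (4)
                   = -3.3650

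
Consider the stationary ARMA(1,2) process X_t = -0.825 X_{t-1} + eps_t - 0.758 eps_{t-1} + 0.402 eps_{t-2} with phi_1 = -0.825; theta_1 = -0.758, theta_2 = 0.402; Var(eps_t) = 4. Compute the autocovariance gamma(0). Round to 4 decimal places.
\gamma(0) = 50.5596

Multiply the model equation by X_{t-k} and take expectations. With theta_0 = psi_0 = 1 and psi_j the MA(infinity) weights, this gives
  gamma(k) - sum_i phi_i gamma(k-i) = c_k,
  c_k = sigma^2 * sum_{j=k..q} theta_j psi_{j-k}   (c_k = 0 for k > q),
using gamma(-m) = gamma(m).
psi-weights needed (psi_j = theta_j + sum_i phi_i psi_{j-i}):
  psi_1 = theta_1 + phi_1 = -0.758 + (-0.825) = -1.583
  psi_2 = theta_2 + phi_1 psi_1 = 0.402 + (-0.825)(-1.583) = 1.707975
Right-hand sides:
  c_0 = sigma^2 (1 + theta_1 psi_1 + theta_2 psi_2) = 4 * (1 + (-0.758)(-1.583) + (0.402)(1.707975)) = 4 * 2.88652 = 11.54608
  c_1 = sigma^2 (theta_1 + theta_2 psi_1) = 4 * (-0.758 + (0.402)(-1.583)) = -5.577464
  c_2 = sigma^2 theta_2 = 4 * (0.402) = 1.608
Equations for k = 0 and k = 1 (AR order 1):
  gamma(0) = phi_1 gamma(1) + c_0
  gamma(1) = phi_1 gamma(0) + c_1
Substituting the second into the first: gamma(0) (1 - phi_1^2) = c_0 + phi_1 c_1, so
  gamma(0) = (c_0 + phi_1 c_1) / (1 - phi_1^2) = (11.54608 + (-0.825)(-5.577464)) / (1 - (-0.825)^2) = 16.147488 / 0.319375 = 50.559648.
Therefore gamma(0) = 50.5596 (to 4 decimal places).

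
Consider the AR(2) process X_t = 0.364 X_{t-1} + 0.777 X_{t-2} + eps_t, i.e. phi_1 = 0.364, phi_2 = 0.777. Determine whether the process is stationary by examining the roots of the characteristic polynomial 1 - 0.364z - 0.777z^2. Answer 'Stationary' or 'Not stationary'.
\text{Not stationary}

The AR(p) characteristic polynomial is P(z) = 1 - 0.364z - 0.777z^2.
Stationarity requires all roots to lie outside the unit circle, i.e. |z| > 1 for every root.
Set 1 + (-0.364) z + (-0.777) z^2 = 0, i.e. a z^2 + b z + c = 0 with a = -0.777, b = -0.364, c = 1.
Discriminant D = b^2 - 4ac = (-0.364)^2 - 4*(-0.777)*1 = 0.132496 - (-3.108) = 3.240496.
D >= 0, so the roots are real: z = (-b +/- sqrt(D)) / (2a) = (0.364 +/- 1.800138) / (-1.554).
  z_1 = (0.364 + 1.800138) / (-1.554) = -1.3926,   |z_1| = 1.3926.
  z_2 = (0.364 - 1.800138) / (-1.554) = 0.9242,   |z_2| = 0.9242.
Moduli of all roots: 1.3926, 0.9242.
All moduli strictly greater than 1? No.
Verdict: Not stationary.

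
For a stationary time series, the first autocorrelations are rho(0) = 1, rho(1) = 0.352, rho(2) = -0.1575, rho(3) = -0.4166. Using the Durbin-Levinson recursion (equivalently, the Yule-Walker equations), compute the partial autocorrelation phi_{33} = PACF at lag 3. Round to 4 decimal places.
\phi_{33} = -0.2931

The PACF at lag k is phi_{kk}, the last component of the solution
to the Yule-Walker system G_k phi = r_k where
  (G_k)_{ij} = rho(|i - j|), (r_k)_i = rho(i), i,j = 1..k.
Equivalently, Durbin-Levinson gives phi_{kk} iteratively:
  phi_{11} = rho(1)
  phi_{kk} = [rho(k) - sum_{j=1..k-1} phi_{k-1,j} rho(k-j)]
            / [1 - sum_{j=1..k-1} phi_{k-1,j} rho(j)],
  phi_{k,j} = phi_{k-1,j} - phi_{kk} phi_{k-1,k-j},  j = 1..k-1.
Step k = 1:
  phi_11 = rho(1) = 0.352.
Step k = 2:
  phi_22 = [rho(2) - phi_11 rho(1)] / [1 - phi_11 rho(1)] = [-0.1575 - (0.352)(0.352)] / [1 - (0.352)(0.352)]
         = -0.281404 / 0.876096 = -0.321202.
  Update: phi_21 = phi_11 - phi_22 phi_11 = 0.352 - (-0.321202)(0.352) = 0.465063.
Step k = 3:
  phi_33 = [rho(3) - phi_21 rho(2) - phi_22 rho(1)] / [1 - phi_21 rho(1) - phi_22 rho(2)]
    numerator   = -0.4166 - (0.465063)(-0.1575) - (-0.321202)(0.352) = -0.23028936
    denominator = 1 - (0.465063)(0.352) - (-0.321202)(-0.1575) = 0.7857084
  phi_33 = -0.23028936 / 0.7857084 = -0.2931.
Therefore phi_{33} = -0.2931.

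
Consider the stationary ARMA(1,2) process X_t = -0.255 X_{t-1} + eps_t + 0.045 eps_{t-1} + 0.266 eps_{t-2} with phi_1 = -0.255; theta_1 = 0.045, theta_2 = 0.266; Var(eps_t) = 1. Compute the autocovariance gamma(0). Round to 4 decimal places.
\gamma(0) = 1.1533

Multiply the model equation by X_{t-k} and take expectations. With theta_0 = psi_0 = 1 and psi_j the MA(infinity) weights, this gives
  gamma(k) - sum_i phi_i gamma(k-i) = c_k,
  c_k = sigma^2 * sum_{j=k..q} theta_j psi_{j-k}   (c_k = 0 for k > q),
using gamma(-m) = gamma(m).
psi-weights needed (psi_j = theta_j + sum_i phi_i psi_{j-i}):
  psi_1 = theta_1 + phi_1 = 0.045 + (-0.255) = -0.21
  psi_2 = theta_2 + phi_1 psi_1 = 0.266 + (-0.255)(-0.21) = 0.31955
Right-hand sides:
  c_0 = sigma^2 (1 + theta_1 psi_1 + theta_2 psi_2) = 1 * (1 + (0.045)(-0.21) + (0.266)(0.31955)) = 1 * 1.07555 = 1.07555
  c_1 = sigma^2 (theta_1 + theta_2 psi_1) = 1 * (0.045 + (0.266)(-0.21)) = -0.01086
  c_2 = sigma^2 theta_2 = 1 * (0.266) = 0.266
Equations for k = 0 and k = 1 (AR order 1):
  gamma(0) = phi_1 gamma(1) + c_0
  gamma(1) = phi_1 gamma(0) + c_1
Substituting the second into the first: gamma(0) (1 - phi_1^2) = c_0 + phi_1 c_1, so
  gamma(0) = (c_0 + phi_1 c_1) / (1 - phi_1^2) = (1.07555 + (-0.255)(-0.01086)) / (1 - (-0.255)^2) = 1.07832 / 0.934975 = 1.153314.
Therefore gamma(0) = 1.1533 (to 4 decimal places).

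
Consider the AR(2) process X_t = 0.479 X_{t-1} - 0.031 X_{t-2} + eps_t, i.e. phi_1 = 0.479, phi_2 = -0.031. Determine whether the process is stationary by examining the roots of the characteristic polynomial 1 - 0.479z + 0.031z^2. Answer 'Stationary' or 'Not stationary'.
\text{Stationary}

The AR(p) characteristic polynomial is P(z) = 1 - 0.479z + 0.031z^2.
Stationarity requires all roots to lie outside the unit circle, i.e. |z| > 1 for every root.
Set 1 + (-0.479) z + (0.031) z^2 = 0, i.e. a z^2 + b z + c = 0 with a = 0.031, b = -0.479, c = 1.
Discriminant D = b^2 - 4ac = (-0.479)^2 - 4*(0.031)*1 = 0.229441 - (0.124) = 0.105441.
D >= 0, so the roots are real: z = (-b +/- sqrt(D)) / (2a) = (0.479 +/- 0.324717) / (0.062).
  z_1 = (0.479 + 0.324717) / (0.062) = 12.9632,   |z_1| = 12.9632.
  z_2 = (0.479 - 0.324717) / (0.062) = 2.4884,   |z_2| = 2.4884.
Moduli of all roots: 12.9632, 2.4884.
All moduli strictly greater than 1? Yes.
Verdict: Stationary.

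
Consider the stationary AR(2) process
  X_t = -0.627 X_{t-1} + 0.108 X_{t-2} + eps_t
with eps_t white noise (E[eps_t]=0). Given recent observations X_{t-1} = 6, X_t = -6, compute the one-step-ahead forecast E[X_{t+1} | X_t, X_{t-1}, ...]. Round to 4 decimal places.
E[X_{t+1} \mid \mathcal F_t] = 4.4100

For an AR(p) model X_t = c + sum_i phi_i X_{t-i} + eps_t, the
one-step-ahead conditional mean is
  E[X_{t+1} | X_t, ...] = c + sum_i phi_i X_{t+1-i}.
Substitute known values:
  E[X_{t+1} | ...] = (-0.627) * (-6) + (0.108) * (6)
                   = 4.4100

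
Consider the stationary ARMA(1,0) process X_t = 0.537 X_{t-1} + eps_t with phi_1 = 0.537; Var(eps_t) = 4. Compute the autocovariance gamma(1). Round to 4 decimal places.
\gamma(1) = 3.0184

Multiply the model equation by X_{t-k} and take expectations. With theta_0 = psi_0 = 1 and psi_j the MA(infinity) weights, this gives
  gamma(k) - sum_i phi_i gamma(k-i) = c_k,
  c_k = sigma^2 * sum_{j=k..q} theta_j psi_{j-k}   (c_k = 0 for k > q),
using gamma(-m) = gamma(m).
Pure AR (q = 0): c_0 = sigma^2 = 4, c_k = 0 for k >= 1.
Equations for k = 0 and k = 1 (AR order 1):
  gamma(0) = phi_1 gamma(1) + c_0
  gamma(1) = phi_1 gamma(0) + c_1
Substituting the second into the first: gamma(0) (1 - phi_1^2) = c_0 + phi_1 c_1, so
  gamma(0) = c_0 / (1 - phi_1^2) = 4 / (1 - (0.537)^2) = 4 / 0.711631 = 5.620891.
  gamma(1) = phi_1 gamma(0) = (0.537)(5.620891) = 3.018418.
Therefore gamma(1) = 3.0184 (to 4 decimal places).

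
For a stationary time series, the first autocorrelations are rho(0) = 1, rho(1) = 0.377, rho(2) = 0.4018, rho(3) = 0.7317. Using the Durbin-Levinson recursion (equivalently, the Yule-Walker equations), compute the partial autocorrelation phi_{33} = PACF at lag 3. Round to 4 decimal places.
\phi_{33} = 0.6570

The PACF at lag k is phi_{kk}, the last component of the solution
to the Yule-Walker system G_k phi = r_k where
  (G_k)_{ij} = rho(|i - j|), (r_k)_i = rho(i), i,j = 1..k.
Equivalently, Durbin-Levinson gives phi_{kk} iteratively:
  phi_{11} = rho(1)
  phi_{kk} = [rho(k) - sum_{j=1..k-1} phi_{k-1,j} rho(k-j)]
            / [1 - sum_{j=1..k-1} phi_{k-1,j} rho(j)],
  phi_{k,j} = phi_{k-1,j} - phi_{kk} phi_{k-1,k-j},  j = 1..k-1.
Step k = 1:
  phi_11 = rho(1) = 0.377.
Step k = 2:
  phi_22 = [rho(2) - phi_11 rho(1)] / [1 - phi_11 rho(1)] = [0.4018 - (0.377)(0.377)] / [1 - (0.377)(0.377)]
         = 0.259671 / 0.857871 = 0.302692.
  Update: phi_21 = phi_11 - phi_22 phi_11 = 0.377 - (0.302692)(0.377) = 0.262885.
Step k = 3:
  phi_33 = [rho(3) - phi_21 rho(2) - phi_22 rho(1)] / [1 - phi_21 rho(1) - phi_22 rho(2)]
    numerator   = 0.7317 - (0.262885)(0.4018) - (0.302692)(0.377) = 0.51195779
    denominator = 1 - (0.262885)(0.377) - (0.302692)(0.4018) = 0.77927057
  phi_33 = 0.51195779 / 0.77927057 = 0.657.
Therefore phi_{33} = 0.6570.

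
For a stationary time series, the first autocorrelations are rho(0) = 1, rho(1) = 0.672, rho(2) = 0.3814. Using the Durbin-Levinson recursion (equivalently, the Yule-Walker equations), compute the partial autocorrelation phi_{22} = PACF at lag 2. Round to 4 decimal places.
\phi_{22} = -0.1280

The PACF at lag k is phi_{kk}, the last component of the solution
to the Yule-Walker system G_k phi = r_k where
  (G_k)_{ij} = rho(|i - j|), (r_k)_i = rho(i), i,j = 1..k.
Equivalently, Durbin-Levinson gives phi_{kk} iteratively:
  phi_{11} = rho(1)
  phi_{kk} = [rho(k) - sum_{j=1..k-1} phi_{k-1,j} rho(k-j)]
            / [1 - sum_{j=1..k-1} phi_{k-1,j} rho(j)],
  phi_{k,j} = phi_{k-1,j} - phi_{kk} phi_{k-1,k-j},  j = 1..k-1.
Step k = 1:
  phi_11 = rho(1) = 0.672.
Step k = 2:
  phi_22 = [rho(2) - phi_11 rho(1)] / [1 - phi_11 rho(1)] = [0.3814 - (0.672)(0.672)] / [1 - (0.672)(0.672)]
         = -0.070184 / 0.548416 = -0.128.
Therefore phi_{22} = -0.1280.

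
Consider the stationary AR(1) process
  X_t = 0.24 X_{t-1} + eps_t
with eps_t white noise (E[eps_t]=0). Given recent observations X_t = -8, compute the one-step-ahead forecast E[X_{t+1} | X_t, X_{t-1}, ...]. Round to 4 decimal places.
E[X_{t+1} \mid \mathcal F_t] = -1.9200

For an AR(p) model X_t = c + sum_i phi_i X_{t-i} + eps_t, the
one-step-ahead conditional mean is
  E[X_{t+1} | X_t, ...] = c + sum_i phi_i X_{t+1-i}.
Substitute known values:
  E[X_{t+1} | ...] = (0.24) * (-8)
                   = -1.9200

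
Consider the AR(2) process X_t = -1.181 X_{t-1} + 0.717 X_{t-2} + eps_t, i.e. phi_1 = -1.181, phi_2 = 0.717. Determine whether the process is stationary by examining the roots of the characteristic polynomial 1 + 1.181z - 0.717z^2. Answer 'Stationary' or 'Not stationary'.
\text{Not stationary}

The AR(p) characteristic polynomial is P(z) = 1 + 1.181z - 0.717z^2.
Stationarity requires all roots to lie outside the unit circle, i.e. |z| > 1 for every root.
Set 1 + (1.181) z + (-0.717) z^2 = 0, i.e. a z^2 + b z + c = 0 with a = -0.717, b = 1.181, c = 1.
Discriminant D = b^2 - 4ac = (1.181)^2 - 4*(-0.717)*1 = 1.394761 - (-2.868) = 4.262761.
D >= 0, so the roots are real: z = (-b +/- sqrt(D)) / (2a) = (-1.181 +/- 2.064645) / (-1.434).
  z_1 = (-1.181 + 2.064645) / (-1.434) = -0.6162,   |z_1| = 0.6162.
  z_2 = (-1.181 - 2.064645) / (-1.434) = 2.2634,   |z_2| = 2.2634.
Moduli of all roots: 0.6162, 2.2634.
All moduli strictly greater than 1? No.
Verdict: Not stationary.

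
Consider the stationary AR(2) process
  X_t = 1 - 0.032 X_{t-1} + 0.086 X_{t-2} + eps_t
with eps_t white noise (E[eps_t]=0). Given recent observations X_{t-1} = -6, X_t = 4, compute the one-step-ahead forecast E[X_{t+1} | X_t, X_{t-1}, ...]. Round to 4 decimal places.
E[X_{t+1} \mid \mathcal F_t] = 0.3560

For an AR(p) model X_t = c + sum_i phi_i X_{t-i} + eps_t, the
one-step-ahead conditional mean is
  E[X_{t+1} | X_t, ...] = c + sum_i phi_i X_{t+1-i}.
Substitute known values:
  E[X_{t+1} | ...] = 1 + (-0.032) * (4) + (0.086) * (-6)
                   = 0.3560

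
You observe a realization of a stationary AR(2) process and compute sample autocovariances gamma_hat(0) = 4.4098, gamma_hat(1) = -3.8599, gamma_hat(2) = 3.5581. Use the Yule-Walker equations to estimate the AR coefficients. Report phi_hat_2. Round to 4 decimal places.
\hat\phi_{2} = 0.1741

The Yule-Walker equations for an AR(p) process read, in matrix form,
  Gamma_p phi = r_p,   with   (Gamma_p)_{ij} = gamma(|i - j|),
                       (r_p)_i = gamma(i),   i,j = 1..p.
Substitute the sample gammas (Toeplitz matrix and right-hand side of size 2):
  Gamma_p = [[4.4098, -3.8599], [-3.8599, 4.4098]]
  r_p     = [-3.8599, 3.5581]
Written out:
  4.4098 phi_1 - 3.8599 phi_2 = -3.8599
  -3.8599 phi_1 + 4.4098 phi_2 = 3.5581
Solve by Cramer's rule:
  det = gamma(0)^2 - gamma(1)^2 = (4.4098)^2 - (-3.8599)^2 = 19.44633604 - 14.89882801 = 4.54750803
  phi_hat_1 = [gamma(1) gamma(0) - gamma(1) gamma(2)] / det = [(-3.8599)(4.4098) - (-3.8599)(3.5581)] / 4.54750803 = -3.28747683 / 4.54750803 = -0.7229
  phi_hat_2 = [gamma(0) gamma(2) - gamma(1)^2] / det = [(4.4098)(3.5581) - (-3.8599)^2] / 4.54750803 = 0.79168137 / 4.54750803 = 0.1741
So phi_hat = [-0.7229, 0.1741].
Therefore phi_hat_2 = 0.1741.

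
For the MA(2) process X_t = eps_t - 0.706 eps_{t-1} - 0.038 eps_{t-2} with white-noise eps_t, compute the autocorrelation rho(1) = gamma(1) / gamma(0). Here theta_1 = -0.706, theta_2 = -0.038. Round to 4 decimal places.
\rho(1) = -0.4528

For an MA(q) process with theta_0 = 1, the autocovariance is
  gamma(k) = sigma^2 * sum_{i=0..q-k} theta_i * theta_{i+k},
and rho(k) = gamma(k) / gamma(0). Sigma^2 cancels.
  numerator   = (1)*(-0.706) + (-0.706)*(-0.038) = -0.679172.
  denominator = (1)^2 + (-0.706)^2 + (-0.038)^2 = 1.49988.
  rho(1) = -0.679172 / 1.49988 = -0.4528.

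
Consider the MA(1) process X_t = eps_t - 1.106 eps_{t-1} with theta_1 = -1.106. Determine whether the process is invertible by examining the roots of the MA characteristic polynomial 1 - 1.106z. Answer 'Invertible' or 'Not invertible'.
\text{Not invertible}

The MA(q) characteristic polynomial is P(z) = 1 - 1.106z.
Invertibility requires all roots to lie outside the unit circle, i.e. |z| > 1 for every root.
This is linear in z: 1 + (-1.106) z = 0  =>  z = -1/(-1.106) = 0.904159,  |z| = 0.904159.
Moduli of all roots: 0.9042.
All moduli strictly greater than 1? No.
Verdict: Not invertible.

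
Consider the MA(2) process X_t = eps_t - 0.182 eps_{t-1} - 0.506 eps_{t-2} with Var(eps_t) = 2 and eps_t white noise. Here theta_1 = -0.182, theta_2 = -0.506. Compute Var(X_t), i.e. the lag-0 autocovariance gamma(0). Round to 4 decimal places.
\gamma(0) = 2.5783

For an MA(q) process X_t = eps_t + sum_i theta_i eps_{t-i} with
Var(eps_t) = sigma^2, the variance is
  gamma(0) = sigma^2 * (1 + sum_i theta_i^2).
  sum_i theta_i^2 = (-0.182)^2 + (-0.506)^2 = 0.033124 + 0.256036 = 0.28916.
  gamma(0) = 2 * (1 + 0.28916) = 2 * 1.28916 = 2.57832, which rounds to 2.5783.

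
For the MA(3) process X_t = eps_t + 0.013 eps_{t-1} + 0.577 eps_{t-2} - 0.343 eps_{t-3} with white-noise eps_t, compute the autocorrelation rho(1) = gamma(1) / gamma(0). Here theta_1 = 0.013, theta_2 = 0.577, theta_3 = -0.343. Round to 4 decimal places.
\rho(1) = -0.1223

For an MA(q) process with theta_0 = 1, the autocovariance is
  gamma(k) = sigma^2 * sum_{i=0..q-k} theta_i * theta_{i+k},
and rho(k) = gamma(k) / gamma(0). Sigma^2 cancels.
  numerator   = (1)*(0.013) + (0.013)*(0.577) + (0.577)*(-0.343) = -0.17741.
  denominator = (1)^2 + (0.013)^2 + (0.577)^2 + (-0.343)^2 = 1.450747.
  rho(1) = -0.17741 / 1.450747 = -0.1223.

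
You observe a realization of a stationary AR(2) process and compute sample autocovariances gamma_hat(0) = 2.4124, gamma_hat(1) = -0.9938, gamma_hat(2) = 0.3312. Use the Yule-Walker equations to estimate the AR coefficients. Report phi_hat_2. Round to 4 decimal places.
\hat\phi_{2} = -0.0390

The Yule-Walker equations for an AR(p) process read, in matrix form,
  Gamma_p phi = r_p,   with   (Gamma_p)_{ij} = gamma(|i - j|),
                       (r_p)_i = gamma(i),   i,j = 1..p.
Substitute the sample gammas (Toeplitz matrix and right-hand side of size 2):
  Gamma_p = [[2.4124, -0.9938], [-0.9938, 2.4124]]
  r_p     = [-0.9938, 0.3312]
Written out:
  2.4124 phi_1 - 0.9938 phi_2 = -0.9938
  -0.9938 phi_1 + 2.4124 phi_2 = 0.3312
Solve by Cramer's rule:
  det = gamma(0)^2 - gamma(1)^2 = (2.4124)^2 - (-0.9938)^2 = 5.81967376 - 0.98763844 = 4.83203532
  phi_hat_1 = [gamma(1) gamma(0) - gamma(1) gamma(2)] / det = [(-0.9938)(2.4124) - (-0.9938)(0.3312)] / 4.83203532 = -2.06829656 / 4.83203532 = -0.428
  phi_hat_2 = [gamma(0) gamma(2) - gamma(1)^2] / det = [(2.4124)(0.3312) - (-0.9938)^2] / 4.83203532 = -0.18865156 / 4.83203532 = -0.039
So phi_hat = [-0.4280, -0.0390].
Therefore phi_hat_2 = -0.0390.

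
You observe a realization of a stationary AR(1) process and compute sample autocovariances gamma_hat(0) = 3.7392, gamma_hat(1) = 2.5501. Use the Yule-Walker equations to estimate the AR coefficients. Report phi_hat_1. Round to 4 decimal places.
\hat\phi_{1} = 0.6820

The Yule-Walker equations for an AR(p) process read, in matrix form,
  Gamma_p phi = r_p,   with   (Gamma_p)_{ij} = gamma(|i - j|),
                       (r_p)_i = gamma(i),   i,j = 1..p.
Substitute the sample gammas (Toeplitz matrix and right-hand side of size 1):
  Gamma_p = [[3.7392]]
  r_p     = [2.5501]
With p = 1 this is the single equation gamma(0) phi_1 = gamma(1):
  phi_hat_1 = gamma(1) / gamma(0) = 2.5501 / 3.7392 = 0.6820.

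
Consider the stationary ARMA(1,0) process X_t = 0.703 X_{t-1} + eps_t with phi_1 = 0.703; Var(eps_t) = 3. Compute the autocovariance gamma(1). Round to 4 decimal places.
\gamma(1) = 4.1697

Multiply the model equation by X_{t-k} and take expectations. With theta_0 = psi_0 = 1 and psi_j the MA(infinity) weights, this gives
  gamma(k) - sum_i phi_i gamma(k-i) = c_k,
  c_k = sigma^2 * sum_{j=k..q} theta_j psi_{j-k}   (c_k = 0 for k > q),
using gamma(-m) = gamma(m).
Pure AR (q = 0): c_0 = sigma^2 = 3, c_k = 0 for k >= 1.
Equations for k = 0 and k = 1 (AR order 1):
  gamma(0) = phi_1 gamma(1) + c_0
  gamma(1) = phi_1 gamma(0) + c_1
Substituting the second into the first: gamma(0) (1 - phi_1^2) = c_0 + phi_1 c_1, so
  gamma(0) = c_0 / (1 - phi_1^2) = 3 / (1 - (0.703)^2) = 3 / 0.505791 = 5.931304.
  gamma(1) = phi_1 gamma(0) = (0.703)(5.931304) = 4.169706.
Therefore gamma(1) = 4.1697 (to 4 decimal places).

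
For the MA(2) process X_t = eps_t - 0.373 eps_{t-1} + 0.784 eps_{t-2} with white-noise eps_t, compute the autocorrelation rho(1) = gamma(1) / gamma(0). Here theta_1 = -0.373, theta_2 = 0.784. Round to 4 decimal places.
\rho(1) = -0.3794

For an MA(q) process with theta_0 = 1, the autocovariance is
  gamma(k) = sigma^2 * sum_{i=0..q-k} theta_i * theta_{i+k},
and rho(k) = gamma(k) / gamma(0). Sigma^2 cancels.
  numerator   = (1)*(-0.373) + (-0.373)*(0.784) = -0.665432.
  denominator = (1)^2 + (-0.373)^2 + (0.784)^2 = 1.753785.
  rho(1) = -0.665432 / 1.753785 = -0.3794.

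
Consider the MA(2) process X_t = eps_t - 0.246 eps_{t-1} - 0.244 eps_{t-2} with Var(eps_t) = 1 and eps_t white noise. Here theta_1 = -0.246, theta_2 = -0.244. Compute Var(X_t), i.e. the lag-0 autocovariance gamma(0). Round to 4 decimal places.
\gamma(0) = 1.1201

For an MA(q) process X_t = eps_t + sum_i theta_i eps_{t-i} with
Var(eps_t) = sigma^2, the variance is
  gamma(0) = sigma^2 * (1 + sum_i theta_i^2).
  sum_i theta_i^2 = (-0.246)^2 + (-0.244)^2 = 0.060516 + 0.059536 = 0.120052.
  gamma(0) = 1 * (1 + 0.120052) = 1 * 1.120052 = 1.120052, which rounds to 1.1201.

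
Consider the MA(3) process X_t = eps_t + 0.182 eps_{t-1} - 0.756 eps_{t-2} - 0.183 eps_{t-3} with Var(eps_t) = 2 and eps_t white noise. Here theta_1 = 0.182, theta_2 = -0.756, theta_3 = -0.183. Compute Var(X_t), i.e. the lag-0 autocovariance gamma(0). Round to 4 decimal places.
\gamma(0) = 3.2763

For an MA(q) process X_t = eps_t + sum_i theta_i eps_{t-i} with
Var(eps_t) = sigma^2, the variance is
  gamma(0) = sigma^2 * (1 + sum_i theta_i^2).
  sum_i theta_i^2 = (0.182)^2 + (-0.756)^2 + (-0.183)^2 = 0.033124 + 0.571536 + 0.033489 = 0.638149.
  gamma(0) = 2 * (1 + 0.638149) = 2 * 1.638149 = 3.276298, which rounds to 3.2763.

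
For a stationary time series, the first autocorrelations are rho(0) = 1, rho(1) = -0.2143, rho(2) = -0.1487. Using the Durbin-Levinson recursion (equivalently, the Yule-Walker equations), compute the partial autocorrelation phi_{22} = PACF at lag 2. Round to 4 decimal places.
\phi_{22} = -0.2040

The PACF at lag k is phi_{kk}, the last component of the solution
to the Yule-Walker system G_k phi = r_k where
  (G_k)_{ij} = rho(|i - j|), (r_k)_i = rho(i), i,j = 1..k.
Equivalently, Durbin-Levinson gives phi_{kk} iteratively:
  phi_{11} = rho(1)
  phi_{kk} = [rho(k) - sum_{j=1..k-1} phi_{k-1,j} rho(k-j)]
            / [1 - sum_{j=1..k-1} phi_{k-1,j} rho(j)],
  phi_{k,j} = phi_{k-1,j} - phi_{kk} phi_{k-1,k-j},  j = 1..k-1.
Step k = 1:
  phi_11 = rho(1) = -0.2143.
Step k = 2:
  phi_22 = [rho(2) - phi_11 rho(1)] / [1 - phi_11 rho(1)] = [-0.1487 - (-0.2143)(-0.2143)] / [1 - (-0.2143)(-0.2143)]
         = -0.19462449 / 0.95407551 = -0.204.
Therefore phi_{22} = -0.2040.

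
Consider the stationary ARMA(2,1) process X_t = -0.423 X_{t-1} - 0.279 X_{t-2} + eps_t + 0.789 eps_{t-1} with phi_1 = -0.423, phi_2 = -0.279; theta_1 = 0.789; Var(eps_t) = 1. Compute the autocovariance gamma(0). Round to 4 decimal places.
\gamma(0) = 1.3401

Multiply the model equation by X_{t-k} and take expectations. With theta_0 = psi_0 = 1 and psi_j the MA(infinity) weights, this gives
  gamma(k) - sum_i phi_i gamma(k-i) = c_k,
  c_k = sigma^2 * sum_{j=k..q} theta_j psi_{j-k}   (c_k = 0 for k > q),
using gamma(-m) = gamma(m).
psi-weights needed (psi_j = theta_j + sum_i phi_i psi_{j-i}):
  psi_1 = theta_1 + phi_1 = 0.789 + (-0.423) = 0.366
Right-hand sides:
  c_0 = sigma^2 (1 + theta_1 psi_1) = 1 * (1 + (0.789)(0.366)) = 1 * 1.288774 = 1.288774
  c_1 = sigma^2 theta_1 = 1 * (0.789) = 0.789
  c_2 = 0
Equations for k = 0, 1, 2 (AR order 2, c_2 = 0):
  (E0) gamma(0) = phi_1 gamma(1) + phi_2 gamma(2) + c_0
  (E1) gamma(1) = phi_1 gamma(0) + phi_2 gamma(1) + c_1
  (E2) gamma(2) = phi_1 gamma(1) + phi_2 gamma(0)
From (E1): gamma(1) = A gamma(0) + B with
  A = phi_1 / (1 - phi_2) = -0.423 / 1.279 = -0.330727,   B = c_1 / (1 - phi_2) = 0.789 / 1.279 = 0.616888.
Insert (E2) into (E0): gamma(0) (1 - phi_2^2) = phi_1 (1 + phi_2) gamma(1) + c_0.
  phi_1 (1 + phi_2) = (-0.423)(0.721) = -0.304983,   1 - phi_2^2 = 0.922159.
Replace gamma(1) by A gamma(0) + B and collect gamma(0):
  gamma(0) [0.922159 - (-0.304983)(-0.330727)] = (-0.304983)(0.616888) + 1.288774
  gamma(0) * 0.821293 = 1.100634
  gamma(0) = 1.100634 / 0.821293 = 1.340123.
Therefore gamma(0) = 1.3401 (to 4 decimal places).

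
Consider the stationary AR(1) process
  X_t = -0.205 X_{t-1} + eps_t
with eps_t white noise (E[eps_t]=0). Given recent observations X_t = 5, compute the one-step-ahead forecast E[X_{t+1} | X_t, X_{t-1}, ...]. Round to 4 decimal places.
E[X_{t+1} \mid \mathcal F_t] = -1.0250

For an AR(p) model X_t = c + sum_i phi_i X_{t-i} + eps_t, the
one-step-ahead conditional mean is
  E[X_{t+1} | X_t, ...] = c + sum_i phi_i X_{t+1-i}.
Substitute known values:
  E[X_{t+1} | ...] = (-0.205) * (5)
                   = -1.0250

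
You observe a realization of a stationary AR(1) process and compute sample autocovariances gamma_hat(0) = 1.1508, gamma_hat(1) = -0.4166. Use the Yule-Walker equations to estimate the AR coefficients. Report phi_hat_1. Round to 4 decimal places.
\hat\phi_{1} = -0.3620

The Yule-Walker equations for an AR(p) process read, in matrix form,
  Gamma_p phi = r_p,   with   (Gamma_p)_{ij} = gamma(|i - j|),
                       (r_p)_i = gamma(i),   i,j = 1..p.
Substitute the sample gammas (Toeplitz matrix and right-hand side of size 1):
  Gamma_p = [[1.1508]]
  r_p     = [-0.4166]
With p = 1 this is the single equation gamma(0) phi_1 = gamma(1):
  phi_hat_1 = gamma(1) / gamma(0) = -0.4166 / 1.1508 = -0.3620.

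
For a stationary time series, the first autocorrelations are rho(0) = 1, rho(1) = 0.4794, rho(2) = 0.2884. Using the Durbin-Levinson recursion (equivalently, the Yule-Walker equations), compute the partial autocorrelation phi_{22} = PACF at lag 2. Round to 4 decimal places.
\phi_{22} = 0.0761

The PACF at lag k is phi_{kk}, the last component of the solution
to the Yule-Walker system G_k phi = r_k where
  (G_k)_{ij} = rho(|i - j|), (r_k)_i = rho(i), i,j = 1..k.
Equivalently, Durbin-Levinson gives phi_{kk} iteratively:
  phi_{11} = rho(1)
  phi_{kk} = [rho(k) - sum_{j=1..k-1} phi_{k-1,j} rho(k-j)]
            / [1 - sum_{j=1..k-1} phi_{k-1,j} rho(j)],
  phi_{k,j} = phi_{k-1,j} - phi_{kk} phi_{k-1,k-j},  j = 1..k-1.
Step k = 1:
  phi_11 = rho(1) = 0.4794.
Step k = 2:
  phi_22 = [rho(2) - phi_11 rho(1)] / [1 - phi_11 rho(1)] = [0.2884 - (0.4794)(0.4794)] / [1 - (0.4794)(0.4794)]
         = 0.05857564 / 0.77017564 = 0.0761.
Therefore phi_{22} = 0.0761.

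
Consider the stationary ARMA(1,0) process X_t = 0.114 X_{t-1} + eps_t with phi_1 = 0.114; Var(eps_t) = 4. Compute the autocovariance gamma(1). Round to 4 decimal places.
\gamma(1) = 0.4620

Multiply the model equation by X_{t-k} and take expectations. With theta_0 = psi_0 = 1 and psi_j the MA(infinity) weights, this gives
  gamma(k) - sum_i phi_i gamma(k-i) = c_k,
  c_k = sigma^2 * sum_{j=k..q} theta_j psi_{j-k}   (c_k = 0 for k > q),
using gamma(-m) = gamma(m).
Pure AR (q = 0): c_0 = sigma^2 = 4, c_k = 0 for k >= 1.
Equations for k = 0 and k = 1 (AR order 1):
  gamma(0) = phi_1 gamma(1) + c_0
  gamma(1) = phi_1 gamma(0) + c_1
Substituting the second into the first: gamma(0) (1 - phi_1^2) = c_0 + phi_1 c_1, so
  gamma(0) = c_0 / (1 - phi_1^2) = 4 / (1 - (0.114)^2) = 4 / 0.987004 = 4.052668.
  gamma(1) = phi_1 gamma(0) = (0.114)(4.052668) = 0.462004.
Therefore gamma(1) = 0.4620 (to 4 decimal places).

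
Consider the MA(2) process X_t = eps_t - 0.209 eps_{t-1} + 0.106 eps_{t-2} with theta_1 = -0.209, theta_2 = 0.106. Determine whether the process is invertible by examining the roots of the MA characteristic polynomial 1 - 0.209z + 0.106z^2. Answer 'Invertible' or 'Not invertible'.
\text{Invertible}

The MA(q) characteristic polynomial is P(z) = 1 - 0.209z + 0.106z^2.
Invertibility requires all roots to lie outside the unit circle, i.e. |z| > 1 for every root.
Set 1 + (-0.209) z + (0.106) z^2 = 0, i.e. a z^2 + b z + c = 0 with a = 0.106, b = -0.209, c = 1.
Discriminant D = b^2 - 4ac = (-0.209)^2 - 4*(0.106)*1 = 0.043681 - (0.424) = -0.380319.
D < 0, so the roots are the complex-conjugate pair z = (-b +/- i sqrt(-D)) / (2a) = 0.9858 +/- 2.909i.
For a conjugate pair |z|^2 = z * conj(z) = (product of roots) = c/a = 1/(0.106) = 9.433962, so |z| = sqrt(9.433962) = 3.0715 for both roots.
Moduli of all roots: 3.0715, 3.0715.
All moduli strictly greater than 1? Yes.
Verdict: Invertible.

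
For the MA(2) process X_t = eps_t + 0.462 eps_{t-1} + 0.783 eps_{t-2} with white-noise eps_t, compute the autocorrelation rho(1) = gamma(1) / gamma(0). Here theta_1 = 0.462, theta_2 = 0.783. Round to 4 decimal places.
\rho(1) = 0.4510

For an MA(q) process with theta_0 = 1, the autocovariance is
  gamma(k) = sigma^2 * sum_{i=0..q-k} theta_i * theta_{i+k},
and rho(k) = gamma(k) / gamma(0). Sigma^2 cancels.
  numerator   = (1)*(0.462) + (0.462)*(0.783) = 0.823746.
  denominator = (1)^2 + (0.462)^2 + (0.783)^2 = 1.826533.
  rho(1) = 0.823746 / 1.826533 = 0.4510.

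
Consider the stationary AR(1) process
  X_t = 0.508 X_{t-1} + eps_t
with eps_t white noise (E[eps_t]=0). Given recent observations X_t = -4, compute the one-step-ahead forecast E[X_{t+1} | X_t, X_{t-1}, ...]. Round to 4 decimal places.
E[X_{t+1} \mid \mathcal F_t] = -2.0320

For an AR(p) model X_t = c + sum_i phi_i X_{t-i} + eps_t, the
one-step-ahead conditional mean is
  E[X_{t+1} | X_t, ...] = c + sum_i phi_i X_{t+1-i}.
Substitute known values:
  E[X_{t+1} | ...] = (0.508) * (-4)
                   = -2.0320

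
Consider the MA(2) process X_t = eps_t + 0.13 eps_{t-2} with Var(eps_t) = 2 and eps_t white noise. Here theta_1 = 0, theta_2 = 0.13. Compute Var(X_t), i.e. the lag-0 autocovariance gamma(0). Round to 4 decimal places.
\gamma(0) = 2.0338

For an MA(q) process X_t = eps_t + sum_i theta_i eps_{t-i} with
Var(eps_t) = sigma^2, the variance is
  gamma(0) = sigma^2 * (1 + sum_i theta_i^2).
  sum_i theta_i^2 = (0)^2 + (0.13)^2 = 0 + 0.0169 = 0.0169.
  gamma(0) = 2 * (1 + 0.0169) = 2 * 1.0169 = 2.0338.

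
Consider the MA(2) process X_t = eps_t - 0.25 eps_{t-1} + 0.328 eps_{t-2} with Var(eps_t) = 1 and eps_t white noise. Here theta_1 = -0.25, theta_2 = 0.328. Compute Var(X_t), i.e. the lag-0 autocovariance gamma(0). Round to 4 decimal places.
\gamma(0) = 1.1701

For an MA(q) process X_t = eps_t + sum_i theta_i eps_{t-i} with
Var(eps_t) = sigma^2, the variance is
  gamma(0) = sigma^2 * (1 + sum_i theta_i^2).
  sum_i theta_i^2 = (-0.25)^2 + (0.328)^2 = 0.0625 + 0.107584 = 0.170084.
  gamma(0) = 1 * (1 + 0.170084) = 1 * 1.170084 = 1.170084, which rounds to 1.1701.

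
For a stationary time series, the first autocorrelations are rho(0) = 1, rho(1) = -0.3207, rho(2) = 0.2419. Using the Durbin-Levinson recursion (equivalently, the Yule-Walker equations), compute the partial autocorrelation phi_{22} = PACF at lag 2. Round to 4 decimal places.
\phi_{22} = 0.1550

The PACF at lag k is phi_{kk}, the last component of the solution
to the Yule-Walker system G_k phi = r_k where
  (G_k)_{ij} = rho(|i - j|), (r_k)_i = rho(i), i,j = 1..k.
Equivalently, Durbin-Levinson gives phi_{kk} iteratively:
  phi_{11} = rho(1)
  phi_{kk} = [rho(k) - sum_{j=1..k-1} phi_{k-1,j} rho(k-j)]
            / [1 - sum_{j=1..k-1} phi_{k-1,j} rho(j)],
  phi_{k,j} = phi_{k-1,j} - phi_{kk} phi_{k-1,k-j},  j = 1..k-1.
Step k = 1:
  phi_11 = rho(1) = -0.3207.
Step k = 2:
  phi_22 = [rho(2) - phi_11 rho(1)] / [1 - phi_11 rho(1)] = [0.2419 - (-0.3207)(-0.3207)] / [1 - (-0.3207)(-0.3207)]
         = 0.13905151 / 0.89715151 = 0.155.
Therefore phi_{22} = 0.1550.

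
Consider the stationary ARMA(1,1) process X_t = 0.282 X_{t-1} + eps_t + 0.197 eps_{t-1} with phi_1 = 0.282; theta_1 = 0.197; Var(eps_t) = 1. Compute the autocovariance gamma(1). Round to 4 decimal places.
\gamma(1) = 0.5493

Multiply the model equation by X_{t-k} and take expectations. With theta_0 = psi_0 = 1 and psi_j the MA(infinity) weights, this gives
  gamma(k) - sum_i phi_i gamma(k-i) = c_k,
  c_k = sigma^2 * sum_{j=k..q} theta_j psi_{j-k}   (c_k = 0 for k > q),
using gamma(-m) = gamma(m).
psi-weights needed (psi_j = theta_j + sum_i phi_i psi_{j-i}):
  psi_1 = theta_1 + phi_1 = 0.197 + (0.282) = 0.479
Right-hand sides:
  c_0 = sigma^2 (1 + theta_1 psi_1) = 1 * (1 + (0.197)(0.479)) = 1 * 1.094363 = 1.094363
  c_1 = sigma^2 theta_1 = 1 * (0.197) = 0.197
  c_2 = 0
Equations for k = 0 and k = 1 (AR order 1):
  gamma(0) = phi_1 gamma(1) + c_0
  gamma(1) = phi_1 gamma(0) + c_1
Substituting the second into the first: gamma(0) (1 - phi_1^2) = c_0 + phi_1 c_1, so
  gamma(0) = (c_0 + phi_1 c_1) / (1 - phi_1^2) = (1.094363 + (0.282)(0.197)) / (1 - (0.282)^2) = 1.149917 / 0.920476 = 1.249263.
  gamma(1) = phi_1 gamma(0) + c_1 = (0.282)(1.249263) + (0.197) = 0.549292.
Therefore gamma(1) = 0.5493 (to 4 decimal places).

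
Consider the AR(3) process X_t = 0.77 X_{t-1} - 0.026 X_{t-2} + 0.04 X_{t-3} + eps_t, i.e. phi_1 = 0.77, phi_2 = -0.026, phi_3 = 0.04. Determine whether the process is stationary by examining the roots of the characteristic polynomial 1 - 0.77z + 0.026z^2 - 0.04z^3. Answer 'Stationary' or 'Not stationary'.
\text{Stationary}

The AR(p) characteristic polynomial is P(z) = 1 - 0.77z + 0.026z^2 - 0.04z^3.
Stationarity requires all roots to lie outside the unit circle, i.e. |z| > 1 for every root.
Degree 3: look for a simple real root z0 first, then factor out (1 - z/z0) and solve the remaining quadratic.
Testing z0 = 1.25: P(1.25) = 1 + (-0.77)(1.25) + (0.026)(1.25)^2 + (-0.04)(1.25)^3
  = 1 + (-0.9625) + (0.040625) + (-0.078125) = 0.  So z_0 = 1.25 is a root, |z_0| = 1.25.
Divide out the factor (1 - 0.8 z) = (1 - z/z0) (since 1/z0 = 0.8):
  P(z) = (1 - 0.8 z)(1 + (0.03) z + (0.05) z^2)
  [check: z-coef 0.03 - (0.8) = -0.77; z^2-coef 0.05 - (0.8)(0.03) = 0.026; z^3-coef -(0.8)(0.05) = -0.04.]
Remaining roots from the quadratic factor 1 + (0.03) z + (0.05) z^2:
  Set 1 + (0.03) z + (0.05) z^2 = 0, i.e. a z^2 + b z + c = 0 with a = 0.05, b = 0.03, c = 1.
  Discriminant D = b^2 - 4ac = (0.03)^2 - 4*(0.05)*1 = 0.0009 - (0.2) = -0.1991.
  D < 0, so the roots are the complex-conjugate pair z = (-b +/- i sqrt(-D)) / (2a) = -0.3 +/- 4.4621i.
  For a conjugate pair |z|^2 = z * conj(z) = (product of roots) = c/a = 1/(0.05) = 20, so |z| = sqrt(20) = 4.4721 for both roots.
Moduli of all roots: 1.2500, 4.4721, 4.4721.
All moduli strictly greater than 1? Yes.
Verdict: Stationary.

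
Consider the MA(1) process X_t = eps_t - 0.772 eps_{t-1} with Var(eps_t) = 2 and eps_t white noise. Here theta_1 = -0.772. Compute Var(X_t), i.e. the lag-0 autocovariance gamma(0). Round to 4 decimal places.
\gamma(0) = 3.1920

For an MA(q) process X_t = eps_t + sum_i theta_i eps_{t-i} with
Var(eps_t) = sigma^2, the variance is
  gamma(0) = sigma^2 * (1 + sum_i theta_i^2).
  sum_i theta_i^2 = (-0.772)^2 = 0.595984.
  gamma(0) = 2 * (1 + 0.595984) = 2 * 1.595984 = 3.191968, which rounds to 3.1920.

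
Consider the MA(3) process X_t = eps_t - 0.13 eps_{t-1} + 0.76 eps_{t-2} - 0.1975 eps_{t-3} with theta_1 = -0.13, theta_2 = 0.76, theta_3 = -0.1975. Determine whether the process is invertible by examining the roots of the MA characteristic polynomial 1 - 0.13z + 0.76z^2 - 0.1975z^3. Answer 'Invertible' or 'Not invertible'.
\text{Invertible}

The MA(q) characteristic polynomial is P(z) = 1 - 0.13z + 0.76z^2 - 0.1975z^3.
Invertibility requires all roots to lie outside the unit circle, i.e. |z| > 1 for every root.
Degree 3: look for a simple real root z0 first, then factor out (1 - z/z0) and solve the remaining quadratic.
Testing z0 = 4: P(4) = 1 + (-0.13)(4) + (0.76)(4)^2 + (-0.1975)(4)^3
  = 1 + (-0.52) + (12.16) + (-12.64) = 0.  So z_0 = 4 is a root, |z_0| = 4.
Divide out the factor (1 - 0.25 z) = (1 - z/z0) (since 1/z0 = 0.25):
  P(z) = (1 - 0.25 z)(1 + (0.12) z + (0.79) z^2)
  [check: z-coef 0.12 - (0.25) = -0.13; z^2-coef 0.79 - (0.25)(0.12) = 0.76; z^3-coef -(0.25)(0.79) = -0.1975.]
Remaining roots from the quadratic factor 1 + (0.12) z + (0.79) z^2:
  Set 1 + (0.12) z + (0.79) z^2 = 0, i.e. a z^2 + b z + c = 0 with a = 0.79, b = 0.12, c = 1.
  Discriminant D = b^2 - 4ac = (0.12)^2 - 4*(0.79)*1 = 0.0144 - (3.16) = -3.1456.
  D < 0, so the roots are the complex-conjugate pair z = (-b +/- i sqrt(-D)) / (2a) = -0.0759 +/- 1.1225i.
  For a conjugate pair |z|^2 = z * conj(z) = (product of roots) = c/a = 1/(0.79) = 1.265823, so |z| = sqrt(1.265823) = 1.1251 for both roots.
Moduli of all roots: 4.0000, 1.1251, 1.1251.
All moduli strictly greater than 1? Yes.
Verdict: Invertible.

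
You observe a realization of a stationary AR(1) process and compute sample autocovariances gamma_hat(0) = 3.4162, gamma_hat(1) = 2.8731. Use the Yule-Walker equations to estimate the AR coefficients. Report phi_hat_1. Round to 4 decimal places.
\hat\phi_{1} = 0.8410

The Yule-Walker equations for an AR(p) process read, in matrix form,
  Gamma_p phi = r_p,   with   (Gamma_p)_{ij} = gamma(|i - j|),
                       (r_p)_i = gamma(i),   i,j = 1..p.
Substitute the sample gammas (Toeplitz matrix and right-hand side of size 1):
  Gamma_p = [[3.4162]]
  r_p     = [2.8731]
With p = 1 this is the single equation gamma(0) phi_1 = gamma(1):
  phi_hat_1 = gamma(1) / gamma(0) = 2.8731 / 3.4162 = 0.8410.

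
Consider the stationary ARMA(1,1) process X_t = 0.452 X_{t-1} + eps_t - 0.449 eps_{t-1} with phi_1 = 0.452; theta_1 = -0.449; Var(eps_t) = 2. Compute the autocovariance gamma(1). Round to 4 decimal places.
\gamma(1) = 0.0060

Multiply the model equation by X_{t-k} and take expectations. With theta_0 = psi_0 = 1 and psi_j the MA(infinity) weights, this gives
  gamma(k) - sum_i phi_i gamma(k-i) = c_k,
  c_k = sigma^2 * sum_{j=k..q} theta_j psi_{j-k}   (c_k = 0 for k > q),
using gamma(-m) = gamma(m).
psi-weights needed (psi_j = theta_j + sum_i phi_i psi_{j-i}):
  psi_1 = theta_1 + phi_1 = -0.449 + (0.452) = 0.003
Right-hand sides:
  c_0 = sigma^2 (1 + theta_1 psi_1) = 2 * (1 + (-0.449)(0.003)) = 2 * 0.998653 = 1.997306
  c_1 = sigma^2 theta_1 = 2 * (-0.449) = -0.898
  c_2 = 0
Equations for k = 0 and k = 1 (AR order 1):
  gamma(0) = phi_1 gamma(1) + c_0
  gamma(1) = phi_1 gamma(0) + c_1
Substituting the second into the first: gamma(0) (1 - phi_1^2) = c_0 + phi_1 c_1, so
  gamma(0) = (c_0 + phi_1 c_1) / (1 - phi_1^2) = (1.997306 + (0.452)(-0.898)) / (1 - (0.452)^2) = 1.59141 / 0.795696 = 2.000023.
  gamma(1) = phi_1 gamma(0) + c_1 = (0.452)(2.000023) + (-0.898) = 0.00601.
Therefore gamma(1) = 0.0060 (to 4 decimal places).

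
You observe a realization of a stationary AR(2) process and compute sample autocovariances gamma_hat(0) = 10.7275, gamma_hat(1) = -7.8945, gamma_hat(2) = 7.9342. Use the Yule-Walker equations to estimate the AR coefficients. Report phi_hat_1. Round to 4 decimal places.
\hat\phi_{1} = -0.4180

The Yule-Walker equations for an AR(p) process read, in matrix form,
  Gamma_p phi = r_p,   with   (Gamma_p)_{ij} = gamma(|i - j|),
                       (r_p)_i = gamma(i),   i,j = 1..p.
Substitute the sample gammas (Toeplitz matrix and right-hand side of size 2):
  Gamma_p = [[10.7275, -7.8945], [-7.8945, 10.7275]]
  r_p     = [-7.8945, 7.9342]
Written out:
  10.7275 phi_1 - 7.8945 phi_2 = -7.8945
  -7.8945 phi_1 + 10.7275 phi_2 = 7.9342
Solve by Cramer's rule:
  det = gamma(0)^2 - gamma(1)^2 = (10.7275)^2 - (-7.8945)^2 = 115.07925625 - 62.32313025 = 52.756126
  phi_hat_1 = [gamma(1) gamma(0) - gamma(1) gamma(2)] / det = [(-7.8945)(10.7275) - (-7.8945)(7.9342)] / 52.756126 = -22.05170685 / 52.756126 = -0.418
  phi_hat_2 = [gamma(0) gamma(2) - gamma(1)^2] / det = [(10.7275)(7.9342) - (-7.8945)^2] / 52.756126 = 22.79100025 / 52.756126 = 0.432
So phi_hat = [-0.4180, 0.4320].
Therefore phi_hat_1 = -0.4180.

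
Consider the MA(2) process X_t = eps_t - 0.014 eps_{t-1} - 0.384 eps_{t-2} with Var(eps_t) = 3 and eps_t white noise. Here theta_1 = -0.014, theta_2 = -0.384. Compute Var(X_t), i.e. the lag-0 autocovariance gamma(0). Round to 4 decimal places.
\gamma(0) = 3.4430

For an MA(q) process X_t = eps_t + sum_i theta_i eps_{t-i} with
Var(eps_t) = sigma^2, the variance is
  gamma(0) = sigma^2 * (1 + sum_i theta_i^2).
  sum_i theta_i^2 = (-0.014)^2 + (-0.384)^2 = 0.000196 + 0.147456 = 0.147652.
  gamma(0) = 3 * (1 + 0.147652) = 3 * 1.147652 = 3.442956, which rounds to 3.4430.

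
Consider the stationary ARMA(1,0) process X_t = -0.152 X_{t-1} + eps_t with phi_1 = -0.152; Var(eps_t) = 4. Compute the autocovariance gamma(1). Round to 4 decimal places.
\gamma(1) = -0.6224

Multiply the model equation by X_{t-k} and take expectations. With theta_0 = psi_0 = 1 and psi_j the MA(infinity) weights, this gives
  gamma(k) - sum_i phi_i gamma(k-i) = c_k,
  c_k = sigma^2 * sum_{j=k..q} theta_j psi_{j-k}   (c_k = 0 for k > q),
using gamma(-m) = gamma(m).
Pure AR (q = 0): c_0 = sigma^2 = 4, c_k = 0 for k >= 1.
Equations for k = 0 and k = 1 (AR order 1):
  gamma(0) = phi_1 gamma(1) + c_0
  gamma(1) = phi_1 gamma(0) + c_1
Substituting the second into the first: gamma(0) (1 - phi_1^2) = c_0 + phi_1 c_1, so
  gamma(0) = c_0 / (1 - phi_1^2) = 4 / (1 - (-0.152)^2) = 4 / 0.976896 = 4.094602.
  gamma(1) = phi_1 gamma(0) = (-0.152)(4.094602) = -0.622379.
Therefore gamma(1) = -0.6224 (to 4 decimal places).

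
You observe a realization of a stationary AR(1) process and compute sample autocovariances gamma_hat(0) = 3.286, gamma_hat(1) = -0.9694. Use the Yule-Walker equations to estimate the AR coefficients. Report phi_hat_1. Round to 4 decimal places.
\hat\phi_{1} = -0.2950

The Yule-Walker equations for an AR(p) process read, in matrix form,
  Gamma_p phi = r_p,   with   (Gamma_p)_{ij} = gamma(|i - j|),
                       (r_p)_i = gamma(i),   i,j = 1..p.
Substitute the sample gammas (Toeplitz matrix and right-hand side of size 1):
  Gamma_p = [[3.286]]
  r_p     = [-0.9694]
With p = 1 this is the single equation gamma(0) phi_1 = gamma(1):
  phi_hat_1 = gamma(1) / gamma(0) = -0.9694 / 3.286 = -0.2950.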